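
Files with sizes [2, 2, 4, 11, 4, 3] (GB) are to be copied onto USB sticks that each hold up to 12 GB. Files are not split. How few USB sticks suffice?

Total = 11 + 4 + 4 + 3 + 2 + 2 = 26 GB.
Lower bound: ⌈26/12⌉ = 3 USB sticks.
A packing using 3 USB sticks:
  USB stick 1: 11 = 11
  USB stick 2: 4 + 4 + 3 = 11
  USB stick 3: 2 + 2 = 4
This matches the lower bound, so 3 is optimal.

3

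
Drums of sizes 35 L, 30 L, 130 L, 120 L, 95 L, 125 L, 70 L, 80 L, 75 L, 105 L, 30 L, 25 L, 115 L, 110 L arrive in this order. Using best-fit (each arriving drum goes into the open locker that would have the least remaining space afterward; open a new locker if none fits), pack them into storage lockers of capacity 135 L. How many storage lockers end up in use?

  35 → locker 1 (new)  [load 35/135]
  30 → locker 1  [load 65/135]
  130 → locker 2 (new)  [load 130/135]
  120 → locker 3 (new)  [load 120/135]
  95 → locker 4 (new)  [load 95/135]
  125 → locker 5 (new)  [load 125/135]
  70 → locker 1  [load 135/135]
  80 → locker 6 (new)  [load 80/135]
  75 → locker 7 (new)  [load 75/135]
  105 → locker 8 (new)  [load 105/135]
  30 → locker 8  [load 135/135]
  25 → locker 4  [load 120/135]
  115 → locker 9 (new)  [load 115/135]
  110 → locker 10 (new)  [load 110/135]
10 storage lockers opened.

10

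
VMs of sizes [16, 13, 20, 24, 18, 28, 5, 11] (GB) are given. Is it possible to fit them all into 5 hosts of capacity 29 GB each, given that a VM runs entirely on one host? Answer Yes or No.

A valid assignment using 5 hosts:
  host 1: 28 = 28
  host 2: 24 + 5 = 29
  host 3: 20 = 20
  host 4: 18 + 11 = 29
  host 5: 16 + 13 = 29
Every load is within 29 GB, so 5 hosts suffice.

Yes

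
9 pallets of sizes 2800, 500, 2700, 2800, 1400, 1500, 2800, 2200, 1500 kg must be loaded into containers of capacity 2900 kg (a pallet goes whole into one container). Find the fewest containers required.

7

Total = 2800 + 2800 + 2800 + 2700 + 2200 + 1500 + 1500 + 1400 + 500 = 18200 kg.
Lower bound: ⌈18200/2900⌉ = 7 containers.
A packing using 7 containers:
  container 1: 2800 = 2800
  container 2: 2800 = 2800
  container 3: 2800 = 2800
  container 4: 2700 = 2700
  container 5: 2200 + 500 = 2700
  container 6: 1500 + 1400 = 2900
  container 7: 1500 = 1500
This matches the lower bound, so 7 is optimal.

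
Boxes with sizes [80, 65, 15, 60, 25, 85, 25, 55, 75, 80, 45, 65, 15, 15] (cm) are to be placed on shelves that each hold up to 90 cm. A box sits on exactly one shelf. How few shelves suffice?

9

Total = 85 + 80 + 80 + 75 + 65 + 65 + 60 + 55 + 45 + 25 + 25 + 15 + 15 + 15 = 705 cm.
Lower bound: ⌈705/90⌉ = 8 shelves.
A packing using 9 shelves:
  shelf 1: 85 = 85
  shelf 2: 80 = 80
  shelf 3: 80 = 80
  shelf 4: 75 + 15 = 90
  shelf 5: 65 + 25 = 90
  shelf 6: 65 + 25 = 90
  shelf 7: 60 + 15 + 15 = 90
  shelf 8: 55 = 55
  shelf 9: 45 = 45
No arrangement into 8 shelves stays within capacity, so 9 is optimal.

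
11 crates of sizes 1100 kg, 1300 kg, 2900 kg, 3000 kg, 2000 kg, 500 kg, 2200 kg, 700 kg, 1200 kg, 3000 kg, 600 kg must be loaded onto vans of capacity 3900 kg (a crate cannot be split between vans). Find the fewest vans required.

Total = 3000 + 3000 + 2900 + 2200 + 2000 + 1300 + 1200 + 1100 + 700 + 600 + 500 = 18500 kg.
Lower bound: ⌈18500/3900⌉ = 5 vans.
A packing using 6 vans:
  van 1: 3000 + 700 = 3700
  van 2: 3000 + 600 = 3600
  van 3: 2900 + 500 = 3400
  van 4: 2200 + 1300 = 3500
  van 5: 2000 + 1200 = 3200
  van 6: 1100 = 1100
No arrangement into 5 vans stays within capacity, so 6 is optimal.

6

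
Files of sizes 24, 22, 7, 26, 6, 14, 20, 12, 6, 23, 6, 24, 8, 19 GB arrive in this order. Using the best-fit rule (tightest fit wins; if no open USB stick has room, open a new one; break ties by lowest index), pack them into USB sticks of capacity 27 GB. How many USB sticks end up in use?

9

  24 → USB stick 1 (new)  [load 24/27]
  22 → USB stick 2 (new)  [load 22/27]
  7 → USB stick 3 (new)  [load 7/27]
  26 → USB stick 4 (new)  [load 26/27]
  6 → USB stick 3  [load 13/27]
  14 → USB stick 3  [load 27/27]
  20 → USB stick 5 (new)  [load 20/27]
  12 → USB stick 6 (new)  [load 12/27]
  6 → USB stick 5  [load 26/27]
  23 → USB stick 7 (new)  [load 23/27]
  6 → USB stick 6  [load 18/27]
  24 → USB stick 8 (new)  [load 24/27]
  8 → USB stick 6  [load 26/27]
  19 → USB stick 9 (new)  [load 19/27]
9 USB sticks opened.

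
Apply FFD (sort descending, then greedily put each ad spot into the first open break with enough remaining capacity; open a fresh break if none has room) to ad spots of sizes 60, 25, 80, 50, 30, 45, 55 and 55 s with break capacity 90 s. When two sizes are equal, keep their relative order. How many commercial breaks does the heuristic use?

Sorted descending: 80, 60, 55, 55, 50, 45, 30, 25.
  80 → break 1 (new)  [load 80/90]
  60 → break 2 (new)  [load 60/90]
  55 → break 3 (new)  [load 55/90]
  55 → break 4 (new)  [load 55/90]
  50 → break 5 (new)  [load 50/90]
  45 → break 6 (new)  [load 45/90]
  30 → break 2  [load 90/90]
  25 → break 3  [load 80/90]
6 commercial breaks opened.

6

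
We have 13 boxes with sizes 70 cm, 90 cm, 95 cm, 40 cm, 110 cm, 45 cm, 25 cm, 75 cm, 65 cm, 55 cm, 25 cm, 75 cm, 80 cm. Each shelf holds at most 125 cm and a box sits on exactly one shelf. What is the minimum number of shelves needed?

Total = 110 + 95 + 90 + 80 + 75 + 75 + 70 + 65 + 55 + 45 + 40 + 25 + 25 = 850 cm.
Lower bound: ⌈850/125⌉ = 7 shelves.
Also, 8 boxes each exceed 125/2 cm, and no two of those can share a shelf, so at least 8 shelves are needed.
A packing using 8 shelves:
  shelf 1: 110 = 110
  shelf 2: 95 + 25 = 120
  shelf 3: 90 + 25 = 115
  shelf 4: 80 + 45 = 125
  shelf 5: 75 + 40 = 115
  shelf 6: 75 = 75
  shelf 7: 70 + 55 = 125
  shelf 8: 65 = 65
This matches the lower bound, so 8 is optimal.

8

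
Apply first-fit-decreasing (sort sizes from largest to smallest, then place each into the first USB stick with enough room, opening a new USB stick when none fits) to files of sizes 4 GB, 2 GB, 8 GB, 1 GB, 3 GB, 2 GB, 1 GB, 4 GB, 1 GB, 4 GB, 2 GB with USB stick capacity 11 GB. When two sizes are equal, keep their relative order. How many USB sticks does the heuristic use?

3

Sorted descending: 8, 4, 4, 4, 3, 2, 2, 2, 1, 1, 1.
  8 → USB stick 1 (new)  [load 8/11]
  4 → USB stick 2 (new)  [load 4/11]
  4 → USB stick 2  [load 8/11]
  4 → USB stick 3 (new)  [load 4/11]
  3 → USB stick 1  [load 11/11]
  2 → USB stick 2  [load 10/11]
  2 → USB stick 3  [load 6/11]
  2 → USB stick 3  [load 8/11]
  1 → USB stick 2  [load 11/11]
  1 → USB stick 3  [load 9/11]
  1 → USB stick 3  [load 10/11]
3 USB sticks opened.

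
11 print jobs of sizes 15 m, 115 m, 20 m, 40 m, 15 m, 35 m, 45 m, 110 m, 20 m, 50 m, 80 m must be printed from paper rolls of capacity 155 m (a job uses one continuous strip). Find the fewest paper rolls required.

Total = 115 + 110 + 80 + 50 + 45 + 40 + 35 + 20 + 20 + 15 + 15 = 545 m.
Lower bound: ⌈545/155⌉ = 4 paper rolls.
A packing using 4 paper rolls:
  roll 1: 115 + 40 = 155
  roll 2: 110 + 45 = 155
  roll 3: 80 + 50 + 20 = 150
  roll 4: 35 + 20 + 15 + 15 = 85
This matches the lower bound, so 4 is optimal.

4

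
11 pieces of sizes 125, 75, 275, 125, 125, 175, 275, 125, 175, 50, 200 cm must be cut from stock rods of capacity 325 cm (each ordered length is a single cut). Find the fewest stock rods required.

6

Total = 275 + 275 + 200 + 175 + 175 + 125 + 125 + 125 + 125 + 75 + 50 = 1725 cm.
Lower bound: ⌈1725/325⌉ = 6 stock rods.
A packing using 6 stock rods:
  stock rod 1: 275 + 50 = 325
  stock rod 2: 275 = 275
  stock rod 3: 200 + 125 = 325
  stock rod 4: 175 + 125 = 300
  stock rod 5: 175 + 125 = 300
  stock rod 6: 125 + 75 = 200
This matches the lower bound, so 6 is optimal.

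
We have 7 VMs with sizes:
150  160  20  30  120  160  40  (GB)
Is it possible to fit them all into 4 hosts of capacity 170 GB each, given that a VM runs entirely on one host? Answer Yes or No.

Total = 680 GB; ⌈680/170⌉ = 4.
The bound of 4 does not rule out 4, but exhaustive search shows no assignment into 4 hosts of capacity 170 GB exists — the minimum is 5.

No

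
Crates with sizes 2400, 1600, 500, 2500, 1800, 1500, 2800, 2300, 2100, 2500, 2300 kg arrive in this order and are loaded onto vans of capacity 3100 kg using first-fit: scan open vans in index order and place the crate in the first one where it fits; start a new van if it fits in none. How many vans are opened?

9

  2400 → van 1 (new)  [load 2400/3100]
  1600 → van 2 (new)  [load 1600/3100]
  500 → van 1  [load 2900/3100]
  2500 → van 3 (new)  [load 2500/3100]
  1800 → van 4 (new)  [load 1800/3100]
  1500 → van 2  [load 3100/3100]
  2800 → van 5 (new)  [load 2800/3100]
  2300 → van 6 (new)  [load 2300/3100]
  2100 → van 7 (new)  [load 2100/3100]
  2500 → van 8 (new)  [load 2500/3100]
  2300 → van 9 (new)  [load 2300/3100]
9 vans opened.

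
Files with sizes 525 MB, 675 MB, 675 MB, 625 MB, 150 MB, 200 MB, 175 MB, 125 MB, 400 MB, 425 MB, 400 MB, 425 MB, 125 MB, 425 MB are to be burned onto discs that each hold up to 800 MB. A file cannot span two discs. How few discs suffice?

8

Total = 675 + 675 + 625 + 525 + 425 + 425 + 425 + 400 + 400 + 200 + 175 + 150 + 125 + 125 = 5350 MB.
Lower bound: ⌈5350/800⌉ = 7 discs.
A packing using 8 discs:
  disc 1: 675 + 125 = 800
  disc 2: 675 + 125 = 800
  disc 3: 625 + 175 = 800
  disc 4: 525 + 200 = 725
  disc 5: 425 + 150 = 575
  disc 6: 425 = 425
  disc 7: 425 = 425
  disc 8: 400 + 400 = 800
No arrangement into 7 discs stays within capacity, so 8 is optimal.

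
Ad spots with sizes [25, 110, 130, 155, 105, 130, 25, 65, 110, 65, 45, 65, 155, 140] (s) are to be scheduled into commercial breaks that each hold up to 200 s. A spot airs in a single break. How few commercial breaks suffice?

8

Total = 155 + 155 + 140 + 130 + 130 + 110 + 110 + 105 + 65 + 65 + 65 + 45 + 25 + 25 = 1325 s.
Lower bound: ⌈1325/200⌉ = 7 commercial breaks.
Also, 8 ad spots each exceed 100 s, and no two of those can share a break, so at least 8 commercial breaks are needed.
A packing using 8 commercial breaks:
  break 1: 155 + 45 = 200
  break 2: 155 + 25 = 180
  break 3: 140 + 25 = 165
  break 4: 130 + 65 = 195
  break 5: 130 + 65 = 195
  break 6: 110 + 65 = 175
  break 7: 110 = 110
  break 8: 105 = 105
This matches the lower bound, so 8 is optimal.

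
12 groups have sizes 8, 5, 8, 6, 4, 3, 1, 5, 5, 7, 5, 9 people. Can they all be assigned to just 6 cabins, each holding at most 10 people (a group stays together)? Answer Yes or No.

Total = 66 people; ⌈66/10⌉ = 7.
At least 7 cabins are required, but only 6 are allowed.

No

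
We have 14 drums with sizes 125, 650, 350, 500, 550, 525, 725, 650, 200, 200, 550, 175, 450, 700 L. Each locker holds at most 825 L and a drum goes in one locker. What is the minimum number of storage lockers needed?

Total = 725 + 700 + 650 + 650 + 550 + 550 + 525 + 500 + 450 + 350 + 200 + 200 + 175 + 125 = 6350 L.
Lower bound: ⌈6350/825⌉ = 8 storage lockers.
Also, 9 drums each exceed 825/2 L, and no two of those can share a locker, so at least 9 storage lockers are needed.
A packing using 9 storage lockers:
  locker 1: 725 = 725
  locker 2: 700 + 125 = 825
  locker 3: 650 + 175 = 825
  locker 4: 650 = 650
  locker 5: 550 + 200 = 750
  locker 6: 550 + 200 = 750
  locker 7: 525 = 525
  locker 8: 500 = 500
  locker 9: 450 + 350 = 800
This matches the lower bound, so 9 is optimal.

9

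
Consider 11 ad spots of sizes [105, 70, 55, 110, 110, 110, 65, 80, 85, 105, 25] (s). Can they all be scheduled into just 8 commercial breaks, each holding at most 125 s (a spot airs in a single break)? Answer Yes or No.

No

Total = 920 s; ⌈920/125⌉ = 8.
9 ad spots each exceed half the capacity and cannot share a break, forcing at least 9 commercial breaks.
At least 9 commercial breaks are required, but only 8 are allowed.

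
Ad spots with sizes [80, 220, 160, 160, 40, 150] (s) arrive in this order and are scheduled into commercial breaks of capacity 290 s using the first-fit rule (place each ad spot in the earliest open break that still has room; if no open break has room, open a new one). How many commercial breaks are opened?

  80 → break 1 (new)  [load 80/290]
  220 → break 2 (new)  [load 220/290]
  160 → break 1  [load 240/290]
  160 → break 3 (new)  [load 160/290]
  40 → break 1  [load 280/290]
  150 → break 4 (new)  [load 150/290]
4 commercial breaks opened.

4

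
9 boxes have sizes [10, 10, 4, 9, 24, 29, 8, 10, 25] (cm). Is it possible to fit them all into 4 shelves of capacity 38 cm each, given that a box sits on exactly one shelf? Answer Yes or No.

Yes

A valid assignment using 4 shelves:
  shelf 1: 29 + 9 = 38
  shelf 2: 25 + 10 = 35
  shelf 3: 24 + 10 + 4 = 38
  shelf 4: 10 + 8 = 18
Every load is within 38 cm, so 4 shelves suffice.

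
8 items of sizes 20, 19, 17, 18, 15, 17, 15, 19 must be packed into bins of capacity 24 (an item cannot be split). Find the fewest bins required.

Total = 20 + 19 + 19 + 18 + 17 + 17 + 15 + 15 = 140.
Lower bound: ⌈140/24⌉ = 6 bins.
Also, 8 items each exceed 12, and no two of those can share a bin, so at least 8 bins are needed.
A packing using 8 bins:
  bin 1: 20 = 20
  bin 2: 19 = 19
  bin 3: 19 = 19
  bin 4: 18 = 18
  bin 5: 17 = 17
  bin 6: 17 = 17
  bin 7: 15 = 15
  bin 8: 15 = 15
This matches the lower bound, so 8 is optimal.

8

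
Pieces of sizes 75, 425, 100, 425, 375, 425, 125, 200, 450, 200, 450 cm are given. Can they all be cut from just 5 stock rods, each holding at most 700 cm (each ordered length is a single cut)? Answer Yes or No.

Total = 3250 cm; ⌈3250/700⌉ = 5.
6 pieces each exceed half the capacity and cannot share a stock rod, forcing at least 6 stock rods.
At least 6 stock rods are required, but only 5 are allowed.

No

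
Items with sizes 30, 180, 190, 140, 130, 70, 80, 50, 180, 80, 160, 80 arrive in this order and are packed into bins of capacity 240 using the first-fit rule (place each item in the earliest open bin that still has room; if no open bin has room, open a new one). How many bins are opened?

  30 → bin 1 (new)  [load 30/240]
  180 → bin 1  [load 210/240]
  190 → bin 2 (new)  [load 190/240]
  140 → bin 3 (new)  [load 140/240]
  130 → bin 4 (new)  [load 130/240]
  70 → bin 3  [load 210/240]
  80 → bin 4  [load 210/240]
  50 → bin 2  [load 240/240]
  180 → bin 5 (new)  [load 180/240]
  80 → bin 6 (new)  [load 80/240]
  160 → bin 6  [load 240/240]
  80 → bin 7 (new)  [load 80/240]
7 bins opened.

7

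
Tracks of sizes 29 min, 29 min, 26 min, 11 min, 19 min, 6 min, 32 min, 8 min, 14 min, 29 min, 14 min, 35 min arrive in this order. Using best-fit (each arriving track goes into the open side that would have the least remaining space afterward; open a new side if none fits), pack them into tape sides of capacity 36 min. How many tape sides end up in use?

8

  29 → side 1 (new)  [load 29/36]
  29 → side 2 (new)  [load 29/36]
  26 → side 3 (new)  [load 26/36]
  11 → side 4 (new)  [load 11/36]
  19 → side 4  [load 30/36]
  6 → side 4  [load 36/36]
  32 → side 5 (new)  [load 32/36]
  8 → side 3  [load 34/36]
  14 → side 6 (new)  [load 14/36]
  29 → side 7 (new)  [load 29/36]
  14 → side 6  [load 28/36]
  35 → side 8 (new)  [load 35/36]
8 tape sides opened.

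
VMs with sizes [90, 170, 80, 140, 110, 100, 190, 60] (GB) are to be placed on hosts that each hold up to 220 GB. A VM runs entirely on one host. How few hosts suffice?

Total = 190 + 170 + 140 + 110 + 100 + 90 + 80 + 60 = 940 GB.
Lower bound: ⌈940/220⌉ = 5 hosts.
A packing using 5 hosts:
  host 1: 190 = 190
  host 2: 170 = 170
  host 3: 140 + 80 = 220
  host 4: 110 + 100 = 210
  host 5: 90 + 60 = 150
This matches the lower bound, so 5 is optimal.

5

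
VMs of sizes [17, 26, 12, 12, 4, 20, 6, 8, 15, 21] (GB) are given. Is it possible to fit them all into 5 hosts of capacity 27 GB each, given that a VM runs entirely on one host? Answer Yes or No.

Total = 141 GB; ⌈141/27⌉ = 6.
At least 6 hosts are required, but only 5 are allowed.

No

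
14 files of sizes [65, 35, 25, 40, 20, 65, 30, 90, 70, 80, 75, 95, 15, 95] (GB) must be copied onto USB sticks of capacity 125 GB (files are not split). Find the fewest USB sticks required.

Total = 95 + 95 + 90 + 80 + 75 + 70 + 65 + 65 + 40 + 35 + 30 + 25 + 20 + 15 = 800 GB.
Lower bound: ⌈800/125⌉ = 7 USB sticks.
Also, 8 files each exceed 125/2 GB, and no two of those can share a USB stick, so at least 8 USB sticks are needed.
A packing using 8 USB sticks:
  USB stick 1: 95 + 30 = 125
  USB stick 2: 95 + 25 = 120
  USB stick 3: 90 + 35 = 125
  USB stick 4: 80 + 40 = 120
  USB stick 5: 75 + 20 + 15 = 110
  USB stick 6: 70 = 70
  USB stick 7: 65 = 65
  USB stick 8: 65 = 65
This matches the lower bound, so 8 is optimal.

8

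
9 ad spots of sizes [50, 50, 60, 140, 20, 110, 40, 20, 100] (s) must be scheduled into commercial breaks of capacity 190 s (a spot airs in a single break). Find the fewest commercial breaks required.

4

Total = 140 + 110 + 100 + 60 + 50 + 50 + 40 + 20 + 20 = 590 s.
Lower bound: ⌈590/190⌉ = 4 commercial breaks.
A packing using 4 commercial breaks:
  break 1: 140 + 50 = 190
  break 2: 110 + 60 + 20 = 190
  break 3: 100 + 50 + 40 = 190
  break 4: 20 = 20
This matches the lower bound, so 4 is optimal.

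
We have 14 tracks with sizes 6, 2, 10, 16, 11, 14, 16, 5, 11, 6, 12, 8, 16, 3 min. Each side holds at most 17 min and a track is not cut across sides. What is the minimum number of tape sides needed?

Total = 16 + 16 + 16 + 14 + 12 + 11 + 11 + 10 + 8 + 6 + 6 + 5 + 3 + 2 = 136 min.
Lower bound: ⌈136/17⌉ = 8 tape sides.
A packing using 9 tape sides:
  side 1: 16 = 16
  side 2: 16 = 16
  side 3: 16 = 16
  side 4: 14 + 3 = 17
  side 5: 12 + 5 = 17
  side 6: 11 + 6 = 17
  side 7: 11 + 6 = 17
  side 8: 10 + 2 = 12
  side 9: 8 = 8
No arrangement into 8 tape sides stays within capacity, so 9 is optimal.

9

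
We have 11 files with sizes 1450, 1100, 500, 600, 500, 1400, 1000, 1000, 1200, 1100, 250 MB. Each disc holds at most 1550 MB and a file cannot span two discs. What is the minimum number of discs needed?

Total = 1450 + 1400 + 1200 + 1100 + 1100 + 1000 + 1000 + 600 + 500 + 500 + 250 = 10100 MB.
Lower bound: ⌈10100/1550⌉ = 7 discs.
A packing using 8 discs:
  disc 1: 1450 = 1450
  disc 2: 1400 = 1400
  disc 3: 1200 + 250 = 1450
  disc 4: 1100 = 1100
  disc 5: 1100 = 1100
  disc 6: 1000 + 500 = 1500
  disc 7: 1000 + 500 = 1500
  disc 8: 600 = 600
No arrangement into 7 discs stays within capacity, so 8 is optimal.

8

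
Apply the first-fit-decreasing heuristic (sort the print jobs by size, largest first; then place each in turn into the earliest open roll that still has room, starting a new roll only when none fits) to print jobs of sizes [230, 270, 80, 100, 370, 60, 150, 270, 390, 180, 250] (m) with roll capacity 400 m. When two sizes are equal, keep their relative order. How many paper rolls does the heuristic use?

Sorted descending: 390, 370, 270, 270, 250, 230, 180, 150, 100, 80, 60.
  390 → roll 1 (new)  [load 390/400]
  370 → roll 2 (new)  [load 370/400]
  270 → roll 3 (new)  [load 270/400]
  270 → roll 4 (new)  [load 270/400]
  250 → roll 5 (new)  [load 250/400]
  230 → roll 6 (new)  [load 230/400]
  180 → roll 7 (new)  [load 180/400]
  150 → roll 5  [load 400/400]
  100 → roll 3  [load 370/400]
  80 → roll 4  [load 350/400]
  60 → roll 6  [load 290/400]
7 paper rolls opened.

7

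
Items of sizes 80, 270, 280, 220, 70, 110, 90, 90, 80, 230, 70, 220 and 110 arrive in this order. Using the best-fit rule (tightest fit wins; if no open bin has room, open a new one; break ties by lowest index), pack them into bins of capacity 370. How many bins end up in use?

  80 → bin 1 (new)  [load 80/370]
  270 → bin 1  [load 350/370]
  280 → bin 2 (new)  [load 280/370]
  220 → bin 3 (new)  [load 220/370]
  70 → bin 2  [load 350/370]
  110 → bin 3  [load 330/370]
  90 → bin 4 (new)  [load 90/370]
  90 → bin 4  [load 180/370]
  80 → bin 4  [load 260/370]
  230 → bin 5 (new)  [load 230/370]
  70 → bin 4  [load 330/370]
  220 → bin 6 (new)  [load 220/370]
  110 → bin 5  [load 340/370]
6 bins opened.

6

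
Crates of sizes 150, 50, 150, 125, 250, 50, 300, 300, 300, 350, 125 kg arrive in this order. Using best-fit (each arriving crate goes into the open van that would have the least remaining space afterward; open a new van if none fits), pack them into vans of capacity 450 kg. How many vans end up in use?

6

  150 → van 1 (new)  [load 150/450]
  50 → van 1  [load 200/450]
  150 → van 1  [load 350/450]
  125 → van 2 (new)  [load 125/450]
  250 → van 2  [load 375/450]
  50 → van 2  [load 425/450]
  300 → van 3 (new)  [load 300/450]
  300 → van 4 (new)  [load 300/450]
  300 → van 5 (new)  [load 300/450]
  350 → van 6 (new)  [load 350/450]
  125 → van 3  [load 425/450]
6 vans opened.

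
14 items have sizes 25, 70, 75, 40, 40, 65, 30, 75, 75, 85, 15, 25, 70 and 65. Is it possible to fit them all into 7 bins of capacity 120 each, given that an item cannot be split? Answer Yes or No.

No

Total = 755; ⌈755/120⌉ = 7.
8 items each exceed half the capacity and cannot share a bin, forcing at least 8 bins.
At least 8 bins are required, but only 7 are allowed.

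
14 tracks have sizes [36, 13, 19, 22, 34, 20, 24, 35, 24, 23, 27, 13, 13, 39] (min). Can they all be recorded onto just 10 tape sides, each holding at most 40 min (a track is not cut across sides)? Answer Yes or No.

Yes

A valid assignment using 10 tape sides:
  side 1: 39 = 39
  side 2: 36 = 36
  side 3: 35 = 35
  side 4: 34 = 34
  side 5: 27 + 13 = 40
  side 6: 24 + 13 = 37
  side 7: 24 + 13 = 37
  side 8: 23 = 23
  side 9: 22 = 22
  side 10: 20 + 19 = 39
Every load is within 40 min, so 10 tape sides suffice.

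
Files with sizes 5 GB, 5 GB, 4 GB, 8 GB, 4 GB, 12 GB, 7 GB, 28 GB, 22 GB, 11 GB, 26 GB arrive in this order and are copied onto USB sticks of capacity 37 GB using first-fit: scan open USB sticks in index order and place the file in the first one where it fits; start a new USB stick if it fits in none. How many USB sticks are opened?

4

  5 → USB stick 1 (new)  [load 5/37]
  5 → USB stick 1  [load 10/37]
  4 → USB stick 1  [load 14/37]
  8 → USB stick 1  [load 22/37]
  4 → USB stick 1  [load 26/37]
  12 → USB stick 2 (new)  [load 12/37]
  7 → USB stick 1  [load 33/37]
  28 → USB stick 3 (new)  [load 28/37]
  22 → USB stick 2  [load 34/37]
  11 → USB stick 4 (new)  [load 11/37]
  26 → USB stick 4  [load 37/37]
4 USB sticks opened.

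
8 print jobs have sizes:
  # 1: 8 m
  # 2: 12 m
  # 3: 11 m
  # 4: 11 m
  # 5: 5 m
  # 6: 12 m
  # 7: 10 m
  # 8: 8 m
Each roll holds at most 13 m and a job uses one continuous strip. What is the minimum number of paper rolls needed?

Total = 12 + 12 + 11 + 11 + 10 + 8 + 8 + 5 = 77 m.
Lower bound: ⌈77/13⌉ = 6 paper rolls.
Also, 7 print jobs each exceed 13/2 m, and no two of those can share a roll, so at least 7 paper rolls are needed.
A packing using 7 paper rolls:
  roll 1: 12 = 12
  roll 2: 12 = 12
  roll 3: 11 = 11
  roll 4: 11 = 11
  roll 5: 10 = 10
  roll 6: 8 + 5 = 13
  roll 7: 8 = 8
This matches the lower bound, so 7 is optimal.

7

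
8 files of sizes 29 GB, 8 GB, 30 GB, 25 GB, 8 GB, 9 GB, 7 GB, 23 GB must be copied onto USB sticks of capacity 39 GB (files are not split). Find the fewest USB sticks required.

4

Total = 30 + 29 + 25 + 23 + 9 + 8 + 8 + 7 = 139 GB.
Lower bound: ⌈139/39⌉ = 4 USB sticks.
A packing using 4 USB sticks:
  USB stick 1: 30 + 9 = 39
  USB stick 2: 29 + 8 = 37
  USB stick 3: 25 + 8 = 33
  USB stick 4: 23 + 7 = 30
This matches the lower bound, so 4 is optimal.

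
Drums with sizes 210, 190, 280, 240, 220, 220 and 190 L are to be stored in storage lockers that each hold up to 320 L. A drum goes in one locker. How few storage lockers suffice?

7

Total = 280 + 240 + 220 + 220 + 210 + 190 + 190 = 1550 L.
Lower bound: ⌈1550/320⌉ = 5 storage lockers.
Also, 7 drums each exceed 160 L, and no two of those can share a locker, so at least 7 storage lockers are needed.
A packing using 7 storage lockers:
  locker 1: 280 = 280
  locker 2: 240 = 240
  locker 3: 220 = 220
  locker 4: 220 = 220
  locker 5: 210 = 210
  locker 6: 190 = 190
  locker 7: 190 = 190
This matches the lower bound, so 7 is optimal.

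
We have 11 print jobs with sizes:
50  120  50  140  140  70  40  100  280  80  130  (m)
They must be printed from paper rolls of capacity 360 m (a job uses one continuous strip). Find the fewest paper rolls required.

Total = 280 + 140 + 140 + 130 + 120 + 100 + 80 + 70 + 50 + 50 + 40 = 1200 m.
Lower bound: ⌈1200/360⌉ = 4 paper rolls.
A packing using 4 paper rolls:
  roll 1: 280 + 80 = 360
  roll 2: 140 + 140 + 70 = 350
  roll 3: 130 + 120 + 100 = 350
  roll 4: 50 + 50 + 40 = 140
This matches the lower bound, so 4 is optimal.

4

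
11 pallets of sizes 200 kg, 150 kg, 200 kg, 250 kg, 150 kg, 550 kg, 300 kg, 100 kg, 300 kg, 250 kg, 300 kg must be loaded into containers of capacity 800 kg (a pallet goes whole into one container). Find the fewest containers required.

Total = 550 + 300 + 300 + 300 + 250 + 250 + 200 + 200 + 150 + 150 + 100 = 2750 kg.
Lower bound: ⌈2750/800⌉ = 4 containers.
A packing using 4 containers:
  container 1: 550 + 250 = 800
  container 2: 300 + 300 + 200 = 800
  container 3: 300 + 250 + 200 = 750
  container 4: 150 + 150 + 100 = 400
This matches the lower bound, so 4 is optimal.

4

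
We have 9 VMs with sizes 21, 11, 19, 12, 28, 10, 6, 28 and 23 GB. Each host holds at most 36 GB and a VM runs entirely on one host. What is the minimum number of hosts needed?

Total = 28 + 28 + 23 + 21 + 19 + 12 + 11 + 10 + 6 = 158 GB.
Lower bound: ⌈158/36⌉ = 5 hosts.
A packing using 5 hosts:
  host 1: 28 + 6 = 34
  host 2: 28 = 28
  host 3: 23 + 12 = 35
  host 4: 21 + 11 = 32
  host 5: 19 + 10 = 29
This matches the lower bound, so 5 is optimal.

5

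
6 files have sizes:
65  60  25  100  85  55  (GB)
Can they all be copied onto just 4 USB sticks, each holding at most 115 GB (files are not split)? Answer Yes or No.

A valid assignment using 4 USB sticks:
  USB stick 1: 100 = 100
  USB stick 2: 85 + 25 = 110
  USB stick 3: 65 = 65
  USB stick 4: 60 + 55 = 115
Every load is within 115 GB, so 4 USB sticks suffice.

Yes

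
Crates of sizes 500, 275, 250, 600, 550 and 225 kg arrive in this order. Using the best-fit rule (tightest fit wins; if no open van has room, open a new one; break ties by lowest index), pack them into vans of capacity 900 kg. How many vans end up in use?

  500 → van 1 (new)  [load 500/900]
  275 → van 1  [load 775/900]
  250 → van 2 (new)  [load 250/900]
  600 → van 2  [load 850/900]
  550 → van 3 (new)  [load 550/900]
  225 → van 3  [load 775/900]
3 vans opened.

3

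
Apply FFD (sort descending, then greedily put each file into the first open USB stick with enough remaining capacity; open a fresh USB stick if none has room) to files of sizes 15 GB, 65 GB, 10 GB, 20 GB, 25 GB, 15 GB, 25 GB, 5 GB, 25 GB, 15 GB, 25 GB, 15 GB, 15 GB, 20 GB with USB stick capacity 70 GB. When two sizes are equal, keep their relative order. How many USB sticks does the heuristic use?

5

Sorted descending: 65, 25, 25, 25, 25, 20, 20, 15, 15, 15, 15, 15, 10, 5.
  65 → USB stick 1 (new)  [load 65/70]
  25 → USB stick 2 (new)  [load 25/70]
  25 → USB stick 2  [load 50/70]
  25 → USB stick 3 (new)  [load 25/70]
  25 → USB stick 3  [load 50/70]
  20 → USB stick 2  [load 70/70]
  20 → USB stick 3  [load 70/70]
  15 → USB stick 4 (new)  [load 15/70]
  15 → USB stick 4  [load 30/70]
  15 → USB stick 4  [load 45/70]
  15 → USB stick 4  [load 60/70]
  15 → USB stick 5 (new)  [load 15/70]
  10 → USB stick 4  [load 70/70]
  5 → USB stick 1  [load 70/70]
5 USB sticks opened.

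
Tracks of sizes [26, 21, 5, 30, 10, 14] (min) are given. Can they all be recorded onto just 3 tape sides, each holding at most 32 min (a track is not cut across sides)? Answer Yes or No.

Total = 106 min; ⌈106/32⌉ = 4.
At least 4 tape sides are required, but only 3 are allowed.

No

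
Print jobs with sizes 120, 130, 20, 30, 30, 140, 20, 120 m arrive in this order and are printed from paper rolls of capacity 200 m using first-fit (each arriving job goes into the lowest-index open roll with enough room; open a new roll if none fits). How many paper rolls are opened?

4

  120 → roll 1 (new)  [load 120/200]
  130 → roll 2 (new)  [load 130/200]
  20 → roll 1  [load 140/200]
  30 → roll 1  [load 170/200]
  30 → roll 1  [load 200/200]
  140 → roll 3 (new)  [load 140/200]
  20 → roll 2  [load 150/200]
  120 → roll 4 (new)  [load 120/200]
4 paper rolls opened.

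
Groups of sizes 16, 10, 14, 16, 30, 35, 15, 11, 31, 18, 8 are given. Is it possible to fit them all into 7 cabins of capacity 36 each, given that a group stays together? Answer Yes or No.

A valid assignment using 7 cabins:
  cabin 1: 35 = 35
  cabin 2: 31 = 31
  cabin 3: 30 = 30
  cabin 4: 18 + 16 = 34
  cabin 5: 16 + 15 = 31
  cabin 6: 14 + 11 + 10 = 35
  cabin 7: 8 = 8
Every load is within 36, so 7 cabins suffice.

Yes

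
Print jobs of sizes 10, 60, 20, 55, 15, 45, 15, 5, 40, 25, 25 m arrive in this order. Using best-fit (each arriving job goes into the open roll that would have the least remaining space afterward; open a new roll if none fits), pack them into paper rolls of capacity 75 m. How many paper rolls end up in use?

5

  10 → roll 1 (new)  [load 10/75]
  60 → roll 1  [load 70/75]
  20 → roll 2 (new)  [load 20/75]
  55 → roll 2  [load 75/75]
  15 → roll 3 (new)  [load 15/75]
  45 → roll 3  [load 60/75]
  15 → roll 3  [load 75/75]
  5 → roll 1  [load 75/75]
  40 → roll 4 (new)  [load 40/75]
  25 → roll 4  [load 65/75]
  25 → roll 5 (new)  [load 25/75]
5 paper rolls opened.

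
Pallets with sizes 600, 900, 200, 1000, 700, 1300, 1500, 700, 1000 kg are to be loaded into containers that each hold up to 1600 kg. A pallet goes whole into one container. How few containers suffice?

Total = 1500 + 1300 + 1000 + 1000 + 900 + 700 + 700 + 600 + 200 = 7900 kg.
Lower bound: ⌈7900/1600⌉ = 5 containers.
A packing using 6 containers:
  container 1: 1500 = 1500
  container 2: 1300 + 200 = 1500
  container 3: 1000 + 600 = 1600
  container 4: 1000 = 1000
  container 5: 900 + 700 = 1600
  container 6: 700 = 700
No arrangement into 5 containers stays within capacity, so 6 is optimal.

6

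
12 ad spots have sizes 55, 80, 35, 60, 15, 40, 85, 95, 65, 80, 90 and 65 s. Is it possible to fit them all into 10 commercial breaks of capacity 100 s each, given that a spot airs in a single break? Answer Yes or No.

A valid assignment using 9 commercial breaks:
  break 1: 95 = 95
  break 2: 90 = 90
  break 3: 85 + 15 = 100
  break 4: 80 = 80
  break 5: 80 = 80
  break 6: 65 + 35 = 100
  break 7: 65 = 65
  break 8: 60 + 40 = 100
  break 9: 55 = 55
That uses only 9 ≤ 10, so 10 commercial breaks are enough.

Yes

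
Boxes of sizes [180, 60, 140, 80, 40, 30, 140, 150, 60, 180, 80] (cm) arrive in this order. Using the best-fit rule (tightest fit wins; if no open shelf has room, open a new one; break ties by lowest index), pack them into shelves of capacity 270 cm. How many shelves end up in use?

  180 → shelf 1 (new)  [load 180/270]
  60 → shelf 1  [load 240/270]
  140 → shelf 2 (new)  [load 140/270]
  80 → shelf 2  [load 220/270]
  40 → shelf 2  [load 260/270]
  30 → shelf 1  [load 270/270]
  140 → shelf 3 (new)  [load 140/270]
  150 → shelf 4 (new)  [load 150/270]
  60 → shelf 4  [load 210/270]
  180 → shelf 5 (new)  [load 180/270]
  80 → shelf 5  [load 260/270]
5 shelves opened.

5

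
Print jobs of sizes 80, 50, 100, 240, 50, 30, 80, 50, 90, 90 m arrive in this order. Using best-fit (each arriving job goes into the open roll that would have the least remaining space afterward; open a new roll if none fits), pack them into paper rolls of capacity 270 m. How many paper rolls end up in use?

4

  80 → roll 1 (new)  [load 80/270]
  50 → roll 1  [load 130/270]
  100 → roll 1  [load 230/270]
  240 → roll 2 (new)  [load 240/270]
  50 → roll 3 (new)  [load 50/270]
  30 → roll 2  [load 270/270]
  80 → roll 3  [load 130/270]
  50 → roll 3  [load 180/270]
  90 → roll 3  [load 270/270]
  90 → roll 4 (new)  [load 90/270]
4 paper rolls opened.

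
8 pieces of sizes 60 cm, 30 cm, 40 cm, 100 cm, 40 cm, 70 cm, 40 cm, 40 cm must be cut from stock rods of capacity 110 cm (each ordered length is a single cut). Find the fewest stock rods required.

4

Total = 100 + 70 + 60 + 40 + 40 + 40 + 40 + 30 = 420 cm.
Lower bound: ⌈420/110⌉ = 4 stock rods.
A packing using 4 stock rods:
  stock rod 1: 100 = 100
  stock rod 2: 70 + 40 = 110
  stock rod 3: 60 + 40 = 100
  stock rod 4: 40 + 40 + 30 = 110
This matches the lower bound, so 4 is optimal.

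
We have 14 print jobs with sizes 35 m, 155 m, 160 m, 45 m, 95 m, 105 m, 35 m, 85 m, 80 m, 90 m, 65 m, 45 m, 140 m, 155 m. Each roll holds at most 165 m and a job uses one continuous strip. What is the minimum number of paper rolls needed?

Total = 160 + 155 + 155 + 140 + 105 + 95 + 90 + 85 + 80 + 65 + 45 + 45 + 35 + 35 = 1290 m.
Lower bound: ⌈1290/165⌉ = 8 paper rolls.
A packing using 9 paper rolls:
  roll 1: 160 = 160
  roll 2: 155 = 155
  roll 3: 155 = 155
  roll 4: 140 = 140
  roll 5: 105 + 45 = 150
  roll 6: 95 + 65 = 160
  roll 7: 90 + 45 = 135
  roll 8: 85 + 80 = 165
  roll 9: 35 + 35 = 70
No arrangement into 8 paper rolls stays within capacity, so 9 is optimal.

9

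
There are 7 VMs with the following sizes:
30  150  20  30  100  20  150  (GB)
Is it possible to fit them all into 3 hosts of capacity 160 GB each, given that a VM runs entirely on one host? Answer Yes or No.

No

Total = 500 GB; ⌈500/160⌉ = 4.
At least 4 hosts are required, but only 3 are allowed.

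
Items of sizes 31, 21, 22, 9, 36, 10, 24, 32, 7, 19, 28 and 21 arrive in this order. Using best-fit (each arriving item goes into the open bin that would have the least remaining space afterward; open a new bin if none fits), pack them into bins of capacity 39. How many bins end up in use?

  31 → bin 1 (new)  [load 31/39]
  21 → bin 2 (new)  [load 21/39]
  22 → bin 3 (new)  [load 22/39]
  9 → bin 3  [load 31/39]
  36 → bin 4 (new)  [load 36/39]
  10 → bin 2  [load 31/39]
  24 → bin 5 (new)  [load 24/39]
  32 → bin 6 (new)  [load 32/39]
  7 → bin 6  [load 39/39]
  19 → bin 7 (new)  [load 19/39]
  28 → bin 8 (new)  [load 28/39]
  21 → bin 9 (new)  [load 21/39]
9 bins opened.

9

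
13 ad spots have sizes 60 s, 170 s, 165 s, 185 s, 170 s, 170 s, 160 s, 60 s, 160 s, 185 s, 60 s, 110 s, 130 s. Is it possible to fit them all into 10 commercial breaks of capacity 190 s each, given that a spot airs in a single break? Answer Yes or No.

No

Total = 1785 s; ⌈1785/190⌉ = 10.
The bound of 10 does not rule out 10, but exhaustive search shows no assignment into 10 commercial breaks of capacity 190 s exists — the minimum is 11.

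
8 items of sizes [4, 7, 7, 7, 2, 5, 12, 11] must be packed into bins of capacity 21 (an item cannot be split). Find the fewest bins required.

3

Total = 12 + 11 + 7 + 7 + 7 + 5 + 4 + 2 = 55.
Lower bound: ⌈55/21⌉ = 3 bins.
A packing using 3 bins:
  bin 1: 12 + 7 + 2 = 21
  bin 2: 11 + 7 = 18
  bin 3: 7 + 5 + 4 = 16
This matches the lower bound, so 3 is optimal.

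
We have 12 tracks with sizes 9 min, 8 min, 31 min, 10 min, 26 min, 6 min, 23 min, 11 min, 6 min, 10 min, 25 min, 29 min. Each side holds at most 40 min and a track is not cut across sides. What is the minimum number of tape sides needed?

5

Total = 31 + 29 + 26 + 25 + 23 + 11 + 10 + 10 + 9 + 8 + 6 + 6 = 194 min.
Lower bound: ⌈194/40⌉ = 5 tape sides.
A packing using 5 tape sides:
  side 1: 31 + 9 = 40
  side 2: 29 + 11 = 40
  side 3: 26 + 10 = 36
  side 4: 25 + 8 + 6 = 39
  side 5: 23 + 10 + 6 = 39
This matches the lower bound, so 5 is optimal.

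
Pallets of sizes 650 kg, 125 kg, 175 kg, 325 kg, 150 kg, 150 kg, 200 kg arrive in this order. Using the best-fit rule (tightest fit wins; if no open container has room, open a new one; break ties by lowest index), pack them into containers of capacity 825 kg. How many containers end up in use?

  650 → container 1 (new)  [load 650/825]
  125 → container 1  [load 775/825]
  175 → container 2 (new)  [load 175/825]
  325 → container 2  [load 500/825]
  150 → container 2  [load 650/825]
  150 → container 2  [load 800/825]
  200 → container 3 (new)  [load 200/825]
3 containers opened.

3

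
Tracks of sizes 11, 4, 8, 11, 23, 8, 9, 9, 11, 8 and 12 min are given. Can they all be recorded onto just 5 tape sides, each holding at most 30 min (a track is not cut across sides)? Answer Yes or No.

Yes

A valid assignment using 4 tape sides:
  side 1: 23 + 4 = 27
  side 2: 12 + 9 + 9 = 30
  side 3: 11 + 11 + 8 = 30
  side 4: 11 + 8 + 8 = 27
That uses only 4 ≤ 5, so 5 tape sides are enough.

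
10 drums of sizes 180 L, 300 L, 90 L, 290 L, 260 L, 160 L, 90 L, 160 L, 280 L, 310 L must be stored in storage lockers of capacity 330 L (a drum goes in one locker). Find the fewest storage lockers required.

Total = 310 + 300 + 290 + 280 + 260 + 180 + 160 + 160 + 90 + 90 = 2120 L.
Lower bound: ⌈2120/330⌉ = 7 storage lockers.
A packing using 8 storage lockers:
  locker 1: 310 = 310
  locker 2: 300 = 300
  locker 3: 290 = 290
  locker 4: 280 = 280
  locker 5: 260 = 260
  locker 6: 180 + 90 = 270
  locker 7: 160 + 160 = 320
  locker 8: 90 = 90
No arrangement into 7 storage lockers stays within capacity, so 8 is optimal.

8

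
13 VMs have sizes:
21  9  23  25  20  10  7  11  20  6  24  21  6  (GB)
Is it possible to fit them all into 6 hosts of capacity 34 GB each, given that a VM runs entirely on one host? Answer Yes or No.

Total = 203 GB; ⌈203/34⌉ = 6.
7 VMs each exceed half the capacity and cannot share a host, forcing at least 7 hosts.
At least 7 hosts are required, but only 6 are allowed.

No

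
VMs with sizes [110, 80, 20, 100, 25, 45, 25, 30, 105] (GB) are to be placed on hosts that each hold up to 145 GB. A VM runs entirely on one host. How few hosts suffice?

Total = 110 + 105 + 100 + 80 + 45 + 30 + 25 + 25 + 20 = 540 GB.
Lower bound: ⌈540/145⌉ = 4 hosts.
A packing using 4 hosts:
  host 1: 110 + 30 = 140
  host 2: 105 + 25 = 130
  host 3: 100 + 45 = 145
  host 4: 80 + 25 + 20 = 125
This matches the lower bound, so 4 is optimal.

4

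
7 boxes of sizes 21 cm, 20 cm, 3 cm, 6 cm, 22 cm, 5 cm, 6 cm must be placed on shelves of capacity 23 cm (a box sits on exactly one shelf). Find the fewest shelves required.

4

Total = 22 + 21 + 20 + 6 + 6 + 5 + 3 = 83 cm.
Lower bound: ⌈83/23⌉ = 4 shelves.
A packing using 4 shelves:
  shelf 1: 22 = 22
  shelf 2: 21 = 21
  shelf 3: 20 + 3 = 23
  shelf 4: 6 + 6 + 5 = 17
This matches the lower bound, so 4 is optimal.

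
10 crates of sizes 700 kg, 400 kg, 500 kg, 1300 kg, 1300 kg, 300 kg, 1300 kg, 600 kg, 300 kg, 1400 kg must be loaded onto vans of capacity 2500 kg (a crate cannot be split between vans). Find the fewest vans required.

4

Total = 1400 + 1300 + 1300 + 1300 + 700 + 600 + 500 + 400 + 300 + 300 = 8100 kg.
Lower bound: ⌈8100/2500⌉ = 4 vans.
A packing using 4 vans:
  van 1: 1400 + 700 + 400 = 2500
  van 2: 1300 + 600 + 500 = 2400
  van 3: 1300 + 300 + 300 = 1900
  van 4: 1300 = 1300
This matches the lower bound, so 4 is optimal.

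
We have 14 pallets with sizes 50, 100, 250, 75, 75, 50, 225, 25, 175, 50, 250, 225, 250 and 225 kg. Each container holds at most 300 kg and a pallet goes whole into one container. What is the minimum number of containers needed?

Total = 250 + 250 + 250 + 225 + 225 + 225 + 175 + 100 + 75 + 75 + 50 + 50 + 50 + 25 = 2025 kg.
Lower bound: ⌈2025/300⌉ = 7 containers.
A packing using 7 containers:
  container 1: 250 + 50 = 300
  container 2: 250 + 50 = 300
  container 3: 250 + 50 = 300
  container 4: 225 + 75 = 300
  container 5: 225 + 75 = 300
  container 6: 225 + 25 = 250
  container 7: 175 + 100 = 275
This matches the lower bound, so 7 is optimal.

7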